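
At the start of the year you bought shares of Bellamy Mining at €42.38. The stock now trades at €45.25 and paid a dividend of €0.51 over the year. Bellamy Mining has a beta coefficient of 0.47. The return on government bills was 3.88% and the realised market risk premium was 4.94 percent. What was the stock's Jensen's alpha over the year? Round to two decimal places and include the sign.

+1.77%

Realised HPR = (P1 + D1 − P0) / P0 = (45.25 + 0.51 − 42.38) / 42.38 = 3.38 / 42.38 = 7.9755%
CAPM required = R_f + β·MRP = 3.88% + 0.47 × 4.94% = 6.2018%
α = realised − required = 7.9755% − 6.2018% = +1.77%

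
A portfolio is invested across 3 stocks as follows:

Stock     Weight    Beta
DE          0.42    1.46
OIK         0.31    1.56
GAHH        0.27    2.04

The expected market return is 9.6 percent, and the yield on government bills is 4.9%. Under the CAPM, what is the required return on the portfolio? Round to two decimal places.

β_P = Σ w_i β_i = 0.42×1.46 + 0.31×1.56 + 0.27×2.04 = 1.6476
MRP = 9.6% − 4.9% = 4.70%
E(R_P) = R_f + β_P × MRP = 4.9% + 1.6476 × 4.7% = 12.64%

12.64%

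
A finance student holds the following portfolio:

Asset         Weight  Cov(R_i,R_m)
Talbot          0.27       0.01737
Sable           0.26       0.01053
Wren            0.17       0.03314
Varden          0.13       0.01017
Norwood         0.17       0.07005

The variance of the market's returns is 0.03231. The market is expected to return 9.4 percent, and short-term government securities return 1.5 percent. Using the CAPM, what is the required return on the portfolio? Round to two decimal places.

β_Talbot = 0.01737 / 0.03231 = 0.5376
β_Sable = 0.01053 / 0.03231 = 0.3259
β_Wren = 0.03314 / 0.03231 = 1.0257
β_Varden = 0.01017 / 0.03231 = 0.3148
β_Norwood = 0.07005 / 0.03231 = 2.1681
β_P = Σ w_i β_i = 0.27×0.5376 + 0.26×0.3259 + 0.17×1.0257 + 0.13×0.3148 + 0.17×2.1681 = 0.8138
MRP = 9.4% − 1.5% = 7.90%
E(R_P) = R_f + β_P × MRP = 1.5% + 0.8138 × 7.9% = 7.93%

7.93%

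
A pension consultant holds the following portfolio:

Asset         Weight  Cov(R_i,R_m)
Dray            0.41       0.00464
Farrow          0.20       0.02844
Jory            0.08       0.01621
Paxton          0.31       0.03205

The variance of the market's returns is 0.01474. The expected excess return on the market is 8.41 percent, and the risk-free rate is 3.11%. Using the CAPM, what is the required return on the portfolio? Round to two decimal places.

13.85%

β_Dray = 0.00464 / 0.01474 = 0.3148
β_Farrow = 0.02844 / 0.01474 = 1.9294
β_Jory = 0.01621 / 0.01474 = 1.0997
β_Paxton = 0.03205 / 0.01474 = 2.1744
β_P = Σ w_i β_i = 0.41×0.3148 + 0.20×1.9294 + 0.08×1.0997 + 0.31×2.1744 = 1.2770
E(R_P) = R_f + β_P × MRP = 3.11% + 1.2770 × 8.41% = 13.85%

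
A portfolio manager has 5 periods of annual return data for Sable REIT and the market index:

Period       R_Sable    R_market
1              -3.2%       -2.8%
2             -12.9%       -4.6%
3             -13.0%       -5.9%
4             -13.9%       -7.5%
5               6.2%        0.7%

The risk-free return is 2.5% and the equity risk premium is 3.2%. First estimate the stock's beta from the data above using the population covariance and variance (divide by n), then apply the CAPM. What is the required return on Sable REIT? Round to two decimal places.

11.01%

Mean R_i = (-3.2 − 12.9 − 13.0 − 13.9 + 6.2) / 5 = -7.3600%
Mean R_m = (-2.8 − 4.6 − 5.9 − 7.5 + 0.7) / 5 = -4.0200%
Σ(R_i − R̄_i)(R_m − R̄_m) = 105.6540  ⇒  Cov = 105.6540 / 5 = 21.1308
Σ(R_m − R̄_m)² = 39.7480  ⇒  Var(R_m) = 39.7480 / 5 = 7.9496
β = Cov / Var(R_m) = 21.1308 / 7.9496 = 2.6581
E(R) = R_f + β × MRP = 2.5% + 2.6581 × 3.2% = 11.01%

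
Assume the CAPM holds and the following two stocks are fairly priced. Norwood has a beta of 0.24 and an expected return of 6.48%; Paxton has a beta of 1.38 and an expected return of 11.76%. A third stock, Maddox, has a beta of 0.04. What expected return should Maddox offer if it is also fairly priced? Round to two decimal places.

5.55%

MRP (SML slope) = (11.76% − 6.48%) / (1.38 − 0.24) = 5.28% / 1.14 = 4.6316%
R_f (intercept) = 6.48% − 0.24 × 4.6316% = 5.3684%
E(R_Maddox) = R_f + β × MRP = 5.3684% + 0.04 × 4.6316% = 5.55%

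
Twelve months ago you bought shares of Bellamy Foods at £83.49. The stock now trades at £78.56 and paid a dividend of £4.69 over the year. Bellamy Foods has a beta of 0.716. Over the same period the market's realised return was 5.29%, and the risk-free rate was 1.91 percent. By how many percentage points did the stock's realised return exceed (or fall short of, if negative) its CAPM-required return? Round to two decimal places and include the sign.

-4.62%

Realised HPR = (P1 + D1 − P0) / P0 = (78.56 + 4.69 − 83.49) / 83.49 = -0.24 / 83.49 = -0.2875%
MRP = 5.29% − 1.91% = 3.38%
CAPM required = R_f + β·MRP = 1.91% + 0.716 × 3.38% = 4.33008%
α = realised − required = -0.2875% − 4.33008% = -4.62%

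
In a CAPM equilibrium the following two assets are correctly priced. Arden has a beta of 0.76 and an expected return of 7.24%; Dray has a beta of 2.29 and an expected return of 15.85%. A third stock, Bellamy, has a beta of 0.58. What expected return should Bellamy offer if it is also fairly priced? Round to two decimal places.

6.23%

MRP (SML slope) = (15.85% − 7.24%) / (2.29 − 0.76) = 8.61% / 1.53 = 5.6275%
R_f (intercept) = 7.24% − 0.76 × 5.6275% = 2.9631%
E(R_Bellamy) = R_f + β × MRP = 2.9631% + 0.58 × 5.6275% = 6.23%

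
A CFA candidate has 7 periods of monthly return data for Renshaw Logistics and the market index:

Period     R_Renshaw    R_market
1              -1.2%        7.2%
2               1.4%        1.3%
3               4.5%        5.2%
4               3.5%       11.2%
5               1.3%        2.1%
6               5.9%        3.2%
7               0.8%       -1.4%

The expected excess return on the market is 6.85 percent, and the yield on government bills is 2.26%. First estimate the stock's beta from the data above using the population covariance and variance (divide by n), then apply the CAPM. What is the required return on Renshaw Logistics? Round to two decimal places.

2.89%

Mean R_i = (-1.2 + 1.4 + 4.5 + 3.5 + 1.3 + 5.9 + 0.8) / 7 = 2.3143%
Mean R_m = (7.2 + 1.3 + 5.2 + 11.2 + 2.1 + 3.2 − 1.4) / 7 = 4.1143%
Σ(R_i − R̄_i)(R_m − R̄_m) = 9.6186  ⇒  Cov = 9.6186 / 7 = 1.3741
Σ(R_m − R̄_m)² = 104.1286  ⇒  Var(R_m) = 104.1286 / 7 = 14.8755
β = Cov / Var(R_m) = 1.3741 / 14.8755 = 0.0924
E(R) = R_f + β × MRP = 2.26% + 0.0924 × 6.85% = 2.89%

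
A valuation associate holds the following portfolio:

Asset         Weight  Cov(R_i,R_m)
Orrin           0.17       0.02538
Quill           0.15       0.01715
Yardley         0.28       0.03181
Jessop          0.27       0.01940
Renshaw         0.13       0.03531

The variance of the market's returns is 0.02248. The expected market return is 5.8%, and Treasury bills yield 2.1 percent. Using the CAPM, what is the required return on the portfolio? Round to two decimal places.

β_Orrin = 0.02538 / 0.02248 = 1.1290
β_Quill = 0.01715 / 0.02248 = 0.7629
β_Yardley = 0.03181 / 0.02248 = 1.4150
β_Jessop = 0.01940 / 0.02248 = 0.8630
β_Renshaw = 0.03531 / 0.02248 = 1.5707
β_P = Σ w_i β_i = 0.17×1.1290 + 0.15×0.7629 + 0.28×1.4150 + 0.27×0.8630 + 0.13×1.5707 = 1.1398
MRP = 5.8% − 2.1% = 3.70%
E(R_P) = R_f + β_P × MRP = 2.1% + 1.1398 × 3.7% = 6.32%

6.32%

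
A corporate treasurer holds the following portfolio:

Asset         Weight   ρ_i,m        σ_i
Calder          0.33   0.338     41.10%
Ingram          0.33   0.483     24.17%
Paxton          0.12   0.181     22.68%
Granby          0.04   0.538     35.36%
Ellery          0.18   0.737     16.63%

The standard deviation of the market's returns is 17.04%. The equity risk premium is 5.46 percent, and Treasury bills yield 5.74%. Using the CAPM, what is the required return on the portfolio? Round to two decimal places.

β_Calder = 0.338 × 41.10% / 17.04% = 0.8152
β_Ingram = 0.483 × 24.17% / 17.04% = 0.6851
β_Paxton = 0.181 × 22.68% / 17.04% = 0.2409
β_Granby = 0.538 × 35.36% / 17.04% = 1.1164
β_Ellery = 0.737 × 16.63% / 17.04% = 0.7193
β_P = Σ w_i β_i = 0.33×0.8152 + 0.33×0.6851 + 0.12×0.2409 + 0.04×1.1164 + 0.18×0.7193 = 0.6981
E(R_P) = R_f + β_P × MRP = 5.74% + 0.6981 × 5.46% = 9.55%

9.55%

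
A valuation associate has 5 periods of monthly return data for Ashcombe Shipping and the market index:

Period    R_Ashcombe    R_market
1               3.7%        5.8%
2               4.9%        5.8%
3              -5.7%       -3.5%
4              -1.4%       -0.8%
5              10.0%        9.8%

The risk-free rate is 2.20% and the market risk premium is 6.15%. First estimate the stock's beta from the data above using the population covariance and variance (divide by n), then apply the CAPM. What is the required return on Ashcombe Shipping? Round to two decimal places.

Mean R_i = (3.7 + 4.9 − 5.7 − 1.4 + 10.0) / 5 = 2.3000%
Mean R_m = (5.8 + 5.8 − 3.5 − 0.8 + 9.8) / 5 = 3.4200%
Σ(R_i − R̄_i)(R_m − R̄_m) = 129.6200  ⇒  Cov = 129.6200 / 5 = 25.9240
Σ(R_m − R̄_m)² = 117.7280  ⇒  Var(R_m) = 117.7280 / 5 = 23.5456
β = Cov / Var(R_m) = 25.9240 / 23.5456 = 1.1010
E(R) = R_f + β × MRP = 2.20% + 1.1010 × 6.15% = 8.97%

8.97%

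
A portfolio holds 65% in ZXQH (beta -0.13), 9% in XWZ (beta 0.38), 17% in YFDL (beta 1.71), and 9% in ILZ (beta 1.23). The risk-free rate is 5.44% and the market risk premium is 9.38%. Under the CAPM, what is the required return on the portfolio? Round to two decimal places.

8.73%

β_P = Σ w_i β_i = 0.65×-0.13 + 0.09×0.38 + 0.17×1.71 + 0.09×1.23 = 0.3511
E(R_P) = R_f + β_P × MRP = 5.44% + 0.3511 × 9.38% = 8.73%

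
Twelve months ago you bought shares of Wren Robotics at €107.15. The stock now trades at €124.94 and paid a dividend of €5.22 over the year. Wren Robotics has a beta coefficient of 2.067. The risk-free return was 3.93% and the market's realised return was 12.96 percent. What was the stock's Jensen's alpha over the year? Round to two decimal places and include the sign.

Realised HPR = (P1 + D1 − P0) / P0 = (124.94 + 5.22 − 107.15) / 107.15 = 23.01 / 107.15 = 21.4746%
MRP = 12.96% − 3.93% = 9.03%
CAPM required = R_f + β·MRP = 3.93% + 2.067 × 9.03% = 22.59501%
α = realised − required = 21.4746% − 22.59501% = -1.12%

-1.12%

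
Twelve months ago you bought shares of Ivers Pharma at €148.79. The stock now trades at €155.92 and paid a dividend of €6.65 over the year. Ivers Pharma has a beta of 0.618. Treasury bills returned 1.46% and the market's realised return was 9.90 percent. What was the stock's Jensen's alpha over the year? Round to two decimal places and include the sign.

+2.59%

Realised HPR = (P1 + D1 − P0) / P0 = (155.92 + 6.65 − 148.79) / 148.79 = 13.78 / 148.79 = 9.2614%
MRP = 9.90% − 1.46% = 8.44%
CAPM required = R_f + β·MRP = 1.46% + 0.618 × 8.44% = 6.67592%
α = realised − required = 9.2614% − 6.67592% = +2.59%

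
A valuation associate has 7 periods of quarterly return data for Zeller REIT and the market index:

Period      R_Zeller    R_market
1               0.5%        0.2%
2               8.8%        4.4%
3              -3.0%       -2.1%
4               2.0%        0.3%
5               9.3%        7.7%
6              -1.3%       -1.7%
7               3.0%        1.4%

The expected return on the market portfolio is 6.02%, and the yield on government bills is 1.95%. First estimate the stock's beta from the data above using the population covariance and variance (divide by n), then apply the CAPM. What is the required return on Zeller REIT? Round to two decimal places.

7.27%

Mean R_i = (0.5 + 8.8 − 3.0 + 2.0 + 9.3 − 1.3 + 3.0) / 7 = 2.7571%
Mean R_m = (0.2 + 4.4 − 2.1 + 0.3 + 7.7 − 1.7 + 1.4) / 7 = 1.4571%
Σ(R_i − R̄_i)(R_m − R̄_m) = 95.6171  ⇒  Cov = 95.6171 / 7 = 13.6596
Σ(R_m − R̄_m)² = 73.1771  ⇒  Var(R_m) = 73.1771 / 7 = 10.4539
β = Cov / Var(R_m) = 13.6596 / 10.4539 = 1.3067
MRP = 6.02% − 1.95% = 4.07%
E(R) = R_f + β × MRP = 1.95% + 1.3067 × 4.07% = 7.27%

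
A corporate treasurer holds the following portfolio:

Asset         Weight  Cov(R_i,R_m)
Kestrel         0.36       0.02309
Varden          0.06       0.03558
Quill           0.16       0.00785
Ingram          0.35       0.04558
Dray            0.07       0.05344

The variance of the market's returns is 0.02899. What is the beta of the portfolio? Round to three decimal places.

β_Kestrel = 0.02309 / 0.02899 = 0.7965
β_Varden = 0.03558 / 0.02899 = 1.2273
β_Quill = 0.00785 / 0.02899 = 0.2708
β_Ingram = 0.04558 / 0.02899 = 1.5723
β_Dray = 0.05344 / 0.02899 = 1.8434
β_P = Σ w_i β_i = 0.36×0.7965 + 0.06×1.2273 + 0.16×0.2708 + 0.35×1.5723 + 0.07×1.8434 = 1.0830

1.083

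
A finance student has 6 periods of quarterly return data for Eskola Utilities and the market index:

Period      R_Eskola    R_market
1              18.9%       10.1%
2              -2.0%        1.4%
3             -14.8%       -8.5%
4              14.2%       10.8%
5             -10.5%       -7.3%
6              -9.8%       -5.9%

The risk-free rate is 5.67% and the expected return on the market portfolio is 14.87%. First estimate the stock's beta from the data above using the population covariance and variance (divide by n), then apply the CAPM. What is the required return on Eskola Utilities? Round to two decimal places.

Mean R_i = (18.9 − 2.0 − 14.8 + 14.2 − 10.5 − 9.8) / 6 = -0.6667%
Mean R_m = (10.1 + 1.4 − 8.5 + 10.8 − 7.3 − 5.9) / 6 = 0.1000%
Σ(R_i − R̄_i)(R_m − R̄_m) = 602.1200  ⇒  Cov = 602.1200 / 6 = 100.3533
Σ(R_m − R̄_m)² = 380.9000  ⇒  Var(R_m) = 380.9000 / 6 = 63.4833
β = Cov / Var(R_m) = 100.3533 / 63.4833 = 1.5808
MRP = 14.87% − 5.67% = 9.20%
E(R) = R_f + β × MRP = 5.67% + 1.5808 × 9.20% = 20.21%

20.21%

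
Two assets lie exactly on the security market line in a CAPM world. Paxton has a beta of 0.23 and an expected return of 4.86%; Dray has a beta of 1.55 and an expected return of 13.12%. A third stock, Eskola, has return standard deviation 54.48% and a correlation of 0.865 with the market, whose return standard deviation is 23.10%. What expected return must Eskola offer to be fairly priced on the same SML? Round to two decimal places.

MRP = (13.12% − 4.86%) / (1.55 − 0.23) = 6.2576%
R_f = 4.86% − 0.23 × 6.2576% = 3.4208%
β_Eskola = ρ·σ_i/σ_m = 0.865 × 54.48 / 23.10 = 2.0401
E(R_Eskola) = R_f + β × MRP = 3.4208% + 2.0401 × 6.2576% = 16.19%

16.19%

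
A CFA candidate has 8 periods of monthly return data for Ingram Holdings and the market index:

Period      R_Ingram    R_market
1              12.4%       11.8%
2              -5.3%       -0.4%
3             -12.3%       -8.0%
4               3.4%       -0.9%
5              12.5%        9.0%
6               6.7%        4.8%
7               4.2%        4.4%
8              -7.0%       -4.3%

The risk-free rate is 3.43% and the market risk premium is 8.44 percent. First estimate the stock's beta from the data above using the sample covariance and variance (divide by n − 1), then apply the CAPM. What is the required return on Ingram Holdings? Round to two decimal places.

14.43%

Mean R_i = (12.4 − 5.3 − 12.3 + 3.4 + 12.5 + 6.7 + 4.2 − 7.0) / 8 = 1.8250%
Mean R_m = (11.8 − 0.4 − 8.0 − 0.9 + 9.0 + 4.8 + 4.4 − 4.3) / 8 = 2.0500%
Σ(R_i − R̄_i)(R_m − R̄_m) = 407.0900  ⇒  Cov = 407.0900 / 7 = 58.1557
Σ(R_m − R̄_m)² = 312.4800  ⇒  Var(R_m) = 312.4800 / 7 = 44.6400
β = Cov / Var(R_m) = 58.1557 / 44.6400 = 1.3028
E(R) = R_f + β × MRP = 3.43% + 1.3028 × 8.44% = 14.43%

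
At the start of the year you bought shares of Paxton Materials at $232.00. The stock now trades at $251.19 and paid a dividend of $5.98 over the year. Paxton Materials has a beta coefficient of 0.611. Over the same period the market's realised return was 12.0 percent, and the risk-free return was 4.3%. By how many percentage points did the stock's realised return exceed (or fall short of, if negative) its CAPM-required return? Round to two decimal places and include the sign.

+1.84%

Realised HPR = (P1 + D1 − P0) / P0 = (251.19 + 5.98 − 232.00) / 232.00 = 25.17 / 232.00 = 10.8491%
MRP = 12.0% − 4.3% = 7.70%
CAPM required = R_f + β·MRP = 4.3% + 0.611 × 7.7% = 9.0047%
α = realised − required = 10.8491% − 9.0047% = +1.84%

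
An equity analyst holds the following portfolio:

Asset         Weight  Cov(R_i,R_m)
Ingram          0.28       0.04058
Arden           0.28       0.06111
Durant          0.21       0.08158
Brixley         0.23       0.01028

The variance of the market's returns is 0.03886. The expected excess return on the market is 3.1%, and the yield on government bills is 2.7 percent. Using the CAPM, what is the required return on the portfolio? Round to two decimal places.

6.53%

β_Ingram = 0.04058 / 0.03886 = 1.0443
β_Arden = 0.06111 / 0.03886 = 1.5726
β_Durant = 0.08158 / 0.03886 = 2.0993
β_Brixley = 0.01028 / 0.03886 = 0.2645
β_P = Σ w_i β_i = 0.28×1.0443 + 0.28×1.5726 + 0.21×2.0993 + 0.23×0.2645 = 1.2344
E(R_P) = R_f + β_P × MRP = 2.7% + 1.2344 × 3.1% = 6.53%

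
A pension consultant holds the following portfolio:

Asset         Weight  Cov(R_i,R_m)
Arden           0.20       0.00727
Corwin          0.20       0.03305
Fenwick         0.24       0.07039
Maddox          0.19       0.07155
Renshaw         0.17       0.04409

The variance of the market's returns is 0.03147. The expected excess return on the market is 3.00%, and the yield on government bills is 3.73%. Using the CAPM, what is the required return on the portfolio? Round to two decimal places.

8.12%

β_Arden = 0.00727 / 0.03147 = 0.2310
β_Corwin = 0.03305 / 0.03147 = 1.0502
β_Fenwick = 0.07039 / 0.03147 = 2.2367
β_Maddox = 0.07155 / 0.03147 = 2.2736
β_Renshaw = 0.04409 / 0.03147 = 1.4010
β_P = Σ w_i β_i = 0.20×0.2310 + 0.20×1.0502 + 0.24×2.2367 + 0.19×2.2736 + 0.17×1.4010 = 1.4632
E(R_P) = R_f + β_P × MRP = 3.73% + 1.4632 × 3.00% = 8.12%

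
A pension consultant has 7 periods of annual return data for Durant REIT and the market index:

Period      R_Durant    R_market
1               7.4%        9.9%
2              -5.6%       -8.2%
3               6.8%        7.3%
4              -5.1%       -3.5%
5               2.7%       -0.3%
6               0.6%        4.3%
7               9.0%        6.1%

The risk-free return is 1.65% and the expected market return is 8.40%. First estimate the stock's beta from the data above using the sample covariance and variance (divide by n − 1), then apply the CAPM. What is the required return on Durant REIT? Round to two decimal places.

7.23%

Mean R_i = (7.4 − 5.6 + 6.8 − 5.1 + 2.7 + 0.6 + 9.0) / 7 = 2.2571%
Mean R_m = (9.9 − 8.2 + 7.3 − 3.5 − 0.3 + 4.3 + 6.1) / 7 = 2.2286%
Σ(R_i − R̄_i)(R_m − R̄_m) = 208.1286  ⇒  Cov = 208.1286 / 6 = 34.6881
Σ(R_m − R̄_m)² = 251.8143  ⇒  Var(R_m) = 251.8143 / 6 = 41.9691
β = Cov / Var(R_m) = 34.6881 / 41.9691 = 0.8265
MRP = 8.40% − 1.65% = 6.75%
E(R) = R_f + β × MRP = 1.65% + 0.8265 × 6.75% = 7.23%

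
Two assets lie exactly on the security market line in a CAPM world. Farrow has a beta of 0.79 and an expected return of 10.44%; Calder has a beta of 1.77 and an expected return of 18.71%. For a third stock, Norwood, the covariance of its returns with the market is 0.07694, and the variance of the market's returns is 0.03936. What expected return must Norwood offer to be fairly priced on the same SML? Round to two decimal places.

MRP = (18.71% − 10.44%) / (1.77 − 0.79) = 8.4388%
R_f = 10.44% − 0.79 × 8.4388% = 3.7733%
β_Norwood = Cov / Var(R_m) = 0.07694 / 0.03936 = 1.9548
E(R_Norwood) = R_f + β × MRP = 3.7733% + 1.9548 × 8.4388% = 20.27%

20.27%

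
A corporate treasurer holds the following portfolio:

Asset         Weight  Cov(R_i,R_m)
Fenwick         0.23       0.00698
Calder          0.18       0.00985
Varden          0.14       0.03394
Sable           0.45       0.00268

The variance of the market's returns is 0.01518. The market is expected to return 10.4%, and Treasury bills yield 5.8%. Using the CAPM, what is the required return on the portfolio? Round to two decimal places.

8.63%

β_Fenwick = 0.00698 / 0.01518 = 0.4598
β_Calder = 0.00985 / 0.01518 = 0.6489
β_Varden = 0.03394 / 0.01518 = 2.2358
β_Sable = 0.00268 / 0.01518 = 0.1765
β_P = Σ w_i β_i = 0.23×0.4598 + 0.18×0.6489 + 0.14×2.2358 + 0.45×0.1765 = 0.6150
MRP = 10.4% − 5.8% = 4.60%
E(R_P) = R_f + β_P × MRP = 5.8% + 0.6150 × 4.6% = 8.63%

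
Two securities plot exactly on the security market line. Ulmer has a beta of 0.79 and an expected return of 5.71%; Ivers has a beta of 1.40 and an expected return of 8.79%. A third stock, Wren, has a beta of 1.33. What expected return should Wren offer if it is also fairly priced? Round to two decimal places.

8.44%

MRP (SML slope) = (8.79% − 5.71%) / (1.40 − 0.79) = 3.08% / 0.61 = 5.0492%
R_f (intercept) = 5.71% − 0.79 × 5.0492% = 1.7211%
E(R_Wren) = R_f + β × MRP = 1.7211% + 1.33 × 5.0492% = 8.44%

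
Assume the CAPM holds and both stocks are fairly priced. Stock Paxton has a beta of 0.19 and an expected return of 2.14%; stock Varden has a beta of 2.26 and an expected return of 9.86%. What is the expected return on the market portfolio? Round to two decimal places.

Both satisfy E(R) = R_f + β·MRP, so the slope of the SML is
MRP = (9.86% − 2.14%) / (2.26 − 0.19) = 7.72% / 2.07 = 3.7295%
R_f = E(R_Paxton) − β_Paxton·MRP = 2.14% − 0.19 × 3.7295% = 1.4314%
E(R_m) = R_f + MRP = 1.4314% + 3.7295% = 5.16%

5.16%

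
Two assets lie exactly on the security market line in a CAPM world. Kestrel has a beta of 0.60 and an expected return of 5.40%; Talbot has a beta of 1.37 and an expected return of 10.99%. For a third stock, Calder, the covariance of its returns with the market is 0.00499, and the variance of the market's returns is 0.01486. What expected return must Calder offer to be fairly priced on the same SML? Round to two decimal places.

MRP = (10.99% − 5.40%) / (1.37 − 0.60) = 7.2597%
R_f = 5.40% − 0.60 × 7.2597% = 1.0442%
β_Calder = Cov / Var(R_m) = 0.00499 / 0.01486 = 0.3358
E(R_Calder) = R_f + β × MRP = 1.0442% + 0.3358 × 7.2597% = 3.48%

3.48%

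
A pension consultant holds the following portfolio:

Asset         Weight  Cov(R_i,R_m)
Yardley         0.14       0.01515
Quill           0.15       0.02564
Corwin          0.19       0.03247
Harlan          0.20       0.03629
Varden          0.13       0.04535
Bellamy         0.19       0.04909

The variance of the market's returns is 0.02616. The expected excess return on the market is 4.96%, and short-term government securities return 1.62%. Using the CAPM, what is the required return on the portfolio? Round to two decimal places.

β_Yardley = 0.01515 / 0.02616 = 0.5791
β_Quill = 0.02564 / 0.02616 = 0.9801
β_Corwin = 0.03247 / 0.02616 = 1.2412
β_Harlan = 0.03629 / 0.02616 = 1.3872
β_Varden = 0.04535 / 0.02616 = 1.7336
β_Bellamy = 0.04909 / 0.02616 = 1.8765
β_P = Σ w_i β_i = 0.14×0.5791 + 0.15×0.9801 + 0.19×1.2412 + 0.20×1.3872 + 0.13×1.7336 + 0.19×1.8765 = 1.3233
E(R_P) = R_f + β_P × MRP = 1.62% + 1.3233 × 4.96% = 8.18%

8.18%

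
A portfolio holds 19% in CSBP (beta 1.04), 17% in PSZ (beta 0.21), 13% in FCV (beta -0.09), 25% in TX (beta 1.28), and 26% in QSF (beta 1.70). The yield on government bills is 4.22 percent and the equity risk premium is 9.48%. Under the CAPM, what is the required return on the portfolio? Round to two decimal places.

β_P = Σ w_i β_i = 0.19×1.04 + 0.17×0.21 + 0.13×-0.09 + 0.25×1.28 + 0.26×1.70 = 0.9836
E(R_P) = R_f + β_P × MRP = 4.22% + 0.9836 × 9.48% = 13.54%

13.54%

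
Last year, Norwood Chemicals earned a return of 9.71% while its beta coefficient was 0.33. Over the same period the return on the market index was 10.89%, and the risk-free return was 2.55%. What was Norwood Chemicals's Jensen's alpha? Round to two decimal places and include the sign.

Market excess return = 10.89% − 2.55% = 8.34%
CAPM benchmark = R_f + β(R_m − R_f) = 2.55% + 0.33 × 8.34% = 5.3022%
α = actual − benchmark = 9.71% − 5.3022% = +4.41%

+4.41%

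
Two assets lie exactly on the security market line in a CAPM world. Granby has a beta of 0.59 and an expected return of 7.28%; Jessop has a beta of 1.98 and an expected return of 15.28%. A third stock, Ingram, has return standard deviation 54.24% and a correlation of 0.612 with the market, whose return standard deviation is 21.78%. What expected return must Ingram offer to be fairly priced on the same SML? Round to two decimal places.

12.66%

MRP = (15.28% − 7.28%) / (1.98 − 0.59) = 5.7554%
R_f = 7.28% − 0.59 × 5.7554% = 3.8843%
β_Ingram = ρ·σ_i/σ_m = 0.612 × 54.24 / 21.78 = 1.5241
E(R_Ingram) = R_f + β × MRP = 3.8843% + 1.5241 × 5.7554% = 12.66%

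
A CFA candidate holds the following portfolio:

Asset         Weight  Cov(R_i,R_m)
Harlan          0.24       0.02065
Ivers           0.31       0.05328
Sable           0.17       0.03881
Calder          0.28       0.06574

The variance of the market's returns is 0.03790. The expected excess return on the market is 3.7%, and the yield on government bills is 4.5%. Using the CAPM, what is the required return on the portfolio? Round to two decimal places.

β_Harlan = 0.02065 / 0.03790 = 0.5449
β_Ivers = 0.05328 / 0.03790 = 1.4058
β_Sable = 0.03881 / 0.03790 = 1.0240
β_Calder = 0.06574 / 0.03790 = 1.7346
β_P = Σ w_i β_i = 0.24×0.5449 + 0.31×1.4058 + 0.17×1.0240 + 0.28×1.7346 = 1.2263
E(R_P) = R_f + β_P × MRP = 4.5% + 1.2263 × 3.7% = 9.04%

9.04%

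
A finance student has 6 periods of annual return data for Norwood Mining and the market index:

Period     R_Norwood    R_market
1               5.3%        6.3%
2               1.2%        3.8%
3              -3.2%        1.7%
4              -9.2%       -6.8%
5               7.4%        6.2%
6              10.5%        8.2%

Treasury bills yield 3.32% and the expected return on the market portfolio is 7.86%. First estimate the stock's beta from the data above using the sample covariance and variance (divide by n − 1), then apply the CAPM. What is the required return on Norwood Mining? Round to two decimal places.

Mean R_i = (5.3 + 1.2 − 3.2 − 9.2 + 7.4 + 10.5) / 6 = 2.0000%
Mean R_m = (6.3 + 3.8 + 1.7 − 6.8 + 6.2 + 8.2) / 6 = 3.2333%
Σ(R_i − R̄_i)(R_m − R̄_m) = 188.2500  ⇒  Cov = 188.2500 / 5 = 37.6500
Σ(R_m − R̄_m)² = 146.2133  ⇒  Var(R_m) = 146.2133 / 5 = 29.2427
β = Cov / Var(R_m) = 37.6500 / 29.2427 = 1.2875
MRP = 7.86% − 3.32% = 4.54%
E(R) = R_f + β × MRP = 3.32% + 1.2875 × 4.54% = 9.17%

9.17%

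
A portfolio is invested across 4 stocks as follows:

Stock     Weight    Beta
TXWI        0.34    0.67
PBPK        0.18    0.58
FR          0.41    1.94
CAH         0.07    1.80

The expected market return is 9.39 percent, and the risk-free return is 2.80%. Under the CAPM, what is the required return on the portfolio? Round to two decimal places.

β_P = Σ w_i β_i = 0.34×0.67 + 0.18×0.58 + 0.41×1.94 + 0.07×1.80 = 1.2536
MRP = 9.39% − 2.80% = 6.59%
E(R_P) = R_f + β_P × MRP = 2.80% + 1.2536 × 6.59% = 11.06%

11.06%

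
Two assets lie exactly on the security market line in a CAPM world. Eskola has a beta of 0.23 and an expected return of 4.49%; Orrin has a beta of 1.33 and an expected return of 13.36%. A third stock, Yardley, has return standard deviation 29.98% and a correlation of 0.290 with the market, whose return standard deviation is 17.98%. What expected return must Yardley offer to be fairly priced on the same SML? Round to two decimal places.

6.53%

MRP = (13.36% − 4.49%) / (1.33 − 0.23) = 8.0636%
R_f = 4.49% − 0.23 × 8.0636% = 2.6354%
β_Yardley = ρ·σ_i/σ_m = 0.290 × 29.98 / 17.98 = 0.4835
E(R_Yardley) = R_f + β × MRP = 2.6354% + 0.4835 × 8.0636% = 6.53%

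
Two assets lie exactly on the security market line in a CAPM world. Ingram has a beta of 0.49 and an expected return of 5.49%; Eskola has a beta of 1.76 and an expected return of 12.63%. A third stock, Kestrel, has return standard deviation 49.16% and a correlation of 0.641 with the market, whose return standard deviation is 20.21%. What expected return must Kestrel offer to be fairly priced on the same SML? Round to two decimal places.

11.50%

MRP = (12.63% − 5.49%) / (1.76 − 0.49) = 5.6220%
R_f = 5.49% − 0.49 × 5.6220% = 2.7352%
β_Kestrel = ρ·σ_i/σ_m = 0.641 × 49.16 / 20.21 = 1.5592
E(R_Kestrel) = R_f + β × MRP = 2.7352% + 1.5592 × 5.6220% = 11.50%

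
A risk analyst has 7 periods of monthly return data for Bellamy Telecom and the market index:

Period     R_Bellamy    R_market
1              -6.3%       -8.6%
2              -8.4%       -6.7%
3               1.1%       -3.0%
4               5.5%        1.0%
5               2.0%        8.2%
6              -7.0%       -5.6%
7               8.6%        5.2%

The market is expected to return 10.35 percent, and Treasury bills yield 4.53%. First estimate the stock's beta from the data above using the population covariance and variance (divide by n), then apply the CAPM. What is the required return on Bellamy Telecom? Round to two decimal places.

9.51%

Mean R_i = (-6.3 − 8.4 + 1.1 + 5.5 + 2.0 − 7.0 + 8.6) / 7 = -0.6429%
Mean R_m = (-8.6 − 6.7 − 3.0 + 1.0 + 8.2 − 5.6 + 5.2) / 7 = -1.3571%
Σ(R_i − R̄_i)(R_m − R̄_m) = 206.8729  ⇒  Cov = 206.8729 / 7 = 29.5533
Σ(R_m − R̄_m)² = 241.5971  ⇒  Var(R_m) = 241.5971 / 7 = 34.5139
β = Cov / Var(R_m) = 29.5533 / 34.5139 = 0.8563
MRP = 10.35% − 4.53% = 5.82%
E(R) = R_f + β × MRP = 4.53% + 0.8563 × 5.82% = 9.51%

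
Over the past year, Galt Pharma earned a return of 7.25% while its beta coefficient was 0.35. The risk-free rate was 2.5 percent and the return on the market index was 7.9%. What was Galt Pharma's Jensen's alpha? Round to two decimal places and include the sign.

Market excess return = 7.9% − 2.5% = 5.40%
CAPM benchmark = R_f + β(R_m − R_f) = 2.5% + 0.35 × 5.4% = 4.3900%
α = actual − benchmark = 7.25% − 4.3900% = +2.86%

+2.86%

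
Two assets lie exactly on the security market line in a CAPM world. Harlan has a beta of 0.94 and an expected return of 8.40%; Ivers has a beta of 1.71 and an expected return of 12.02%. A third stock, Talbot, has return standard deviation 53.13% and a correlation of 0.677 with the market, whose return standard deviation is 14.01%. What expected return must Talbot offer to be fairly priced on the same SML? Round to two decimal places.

MRP = (12.02% − 8.40%) / (1.71 − 0.94) = 4.7013%
R_f = 8.40% − 0.94 × 4.7013% = 3.9808%
β_Talbot = ρ·σ_i/σ_m = 0.677 × 53.13 / 14.01 = 2.5674
E(R_Talbot) = R_f + β × MRP = 3.9808% + 2.5674 × 4.7013% = 16.05%

16.05%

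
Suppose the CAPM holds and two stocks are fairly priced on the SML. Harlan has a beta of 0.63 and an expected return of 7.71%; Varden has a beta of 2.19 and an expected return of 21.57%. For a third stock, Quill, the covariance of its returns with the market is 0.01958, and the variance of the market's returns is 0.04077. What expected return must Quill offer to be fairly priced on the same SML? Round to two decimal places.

6.38%

MRP = (21.57% − 7.71%) / (2.19 − 0.63) = 8.8846%
R_f = 7.71% − 0.63 × 8.8846% = 2.1127%
β_Quill = Cov / Var(R_m) = 0.01958 / 0.04077 = 0.4803
E(R_Quill) = R_f + β × MRP = 2.1127% + 0.4803 × 8.8846% = 6.38%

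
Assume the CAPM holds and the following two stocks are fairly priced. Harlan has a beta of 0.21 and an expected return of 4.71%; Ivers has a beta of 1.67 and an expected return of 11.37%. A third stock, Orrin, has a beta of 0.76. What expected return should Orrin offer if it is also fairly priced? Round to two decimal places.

7.22%

MRP (SML slope) = (11.37% − 4.71%) / (1.67 − 0.21) = 6.66% / 1.46 = 4.5616%
R_f (intercept) = 4.71% − 0.21 × 4.5616% = 3.7521%
E(R_Orrin) = R_f + β × MRP = 3.7521% + 0.76 × 4.5616% = 7.22%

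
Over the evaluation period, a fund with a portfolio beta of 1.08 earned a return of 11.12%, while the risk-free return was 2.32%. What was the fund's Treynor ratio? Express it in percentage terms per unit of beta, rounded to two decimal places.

Treynor = (R_P − R_f) / β_P = (11.12% − 2.32%) / 1.0800 = 8.80% / 1.0800 = 8.15%

8.15%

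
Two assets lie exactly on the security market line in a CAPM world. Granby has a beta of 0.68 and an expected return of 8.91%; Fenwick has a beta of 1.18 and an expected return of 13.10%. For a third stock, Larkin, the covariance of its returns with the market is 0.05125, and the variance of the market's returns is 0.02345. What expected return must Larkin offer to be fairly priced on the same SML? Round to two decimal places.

21.53%

MRP = (13.10% − 8.91%) / (1.18 − 0.68) = 8.3800%
R_f = 8.91% − 0.68 × 8.3800% = 3.2116%
β_Larkin = Cov / Var(R_m) = 0.05125 / 0.02345 = 2.1855
E(R_Larkin) = R_f + β × MRP = 3.2116% + 2.1855 × 8.3800% = 21.53%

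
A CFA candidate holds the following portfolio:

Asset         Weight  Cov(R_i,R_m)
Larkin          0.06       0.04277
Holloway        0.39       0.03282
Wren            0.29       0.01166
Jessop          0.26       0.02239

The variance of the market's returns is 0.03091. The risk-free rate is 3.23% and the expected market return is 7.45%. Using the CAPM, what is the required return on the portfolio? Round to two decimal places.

β_Larkin = 0.04277 / 0.03091 = 1.3837
β_Holloway = 0.03282 / 0.03091 = 1.0618
β_Wren = 0.01166 / 0.03091 = 0.3772
β_Jessop = 0.02239 / 0.03091 = 0.7244
β_P = Σ w_i β_i = 0.06×1.3837 + 0.39×1.0618 + 0.29×0.3772 + 0.26×0.7244 = 0.7949
MRP = 7.45% − 3.23% = 4.22%
E(R_P) = R_f + β_P × MRP = 3.23% + 0.7949 × 4.22% = 6.58%

6.58%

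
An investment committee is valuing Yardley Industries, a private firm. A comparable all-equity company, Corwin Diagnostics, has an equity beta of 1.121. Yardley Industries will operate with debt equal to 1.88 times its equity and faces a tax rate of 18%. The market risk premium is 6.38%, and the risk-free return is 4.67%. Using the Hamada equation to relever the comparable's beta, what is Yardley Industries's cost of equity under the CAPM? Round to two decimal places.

β_L = β_U × [1 + (1 − t)(D/E)] = 1.121 × [1 + (1 − 0.18) × 1.88]
    = 1.121 × [1 + 0.82 × 1.88] = 1.121 × 2.5416 = 2.8491
E(R) = R_f + β_L × MRP = 4.67% + 2.8491 × 6.38% = 22.85%

22.85%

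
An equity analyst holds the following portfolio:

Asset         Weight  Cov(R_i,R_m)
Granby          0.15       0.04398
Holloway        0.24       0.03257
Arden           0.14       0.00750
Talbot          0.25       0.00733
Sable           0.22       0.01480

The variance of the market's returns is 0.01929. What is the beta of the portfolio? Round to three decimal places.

β_Granby = 0.04398 / 0.01929 = 2.2799
β_Holloway = 0.03257 / 0.01929 = 1.6884
β_Arden = 0.00750 / 0.01929 = 0.3888
β_Talbot = 0.00733 / 0.01929 = 0.3800
β_Sable = 0.01480 / 0.01929 = 0.7672
β_P = Σ w_i β_i = 0.15×2.2799 + 0.24×1.6884 + 0.14×0.3888 + 0.25×0.3800 + 0.22×0.7672 = 1.0654

1.065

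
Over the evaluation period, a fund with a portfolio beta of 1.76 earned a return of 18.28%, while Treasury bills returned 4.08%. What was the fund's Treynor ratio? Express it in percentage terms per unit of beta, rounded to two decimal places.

Treynor = (R_P − R_f) / β_P = (18.28% − 4.08%) / 1.7600 = 14.20% / 1.7600 = 8.07%

8.07%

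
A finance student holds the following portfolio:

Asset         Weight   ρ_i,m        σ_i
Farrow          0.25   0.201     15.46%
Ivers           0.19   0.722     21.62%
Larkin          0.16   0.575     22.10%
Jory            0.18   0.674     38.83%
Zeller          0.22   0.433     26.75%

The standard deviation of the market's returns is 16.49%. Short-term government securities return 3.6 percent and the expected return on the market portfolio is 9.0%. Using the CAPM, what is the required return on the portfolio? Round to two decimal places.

7.87%

β_Farrow = 0.201 × 15.46% / 16.49% = 0.1884
β_Ivers = 0.722 × 21.62% / 16.49% = 0.9466
β_Larkin = 0.575 × 22.10% / 16.49% = 0.7706
β_Jory = 0.674 × 38.83% / 16.49% = 1.5871
β_Zeller = 0.433 × 26.75% / 16.49% = 0.7024
β_P = Σ w_i β_i = 0.25×0.1884 + 0.19×0.9466 + 0.16×0.7706 + 0.18×1.5871 + 0.22×0.7024 = 0.7905
MRP = 9.0% − 3.6% = 5.40%
E(R_P) = R_f + β_P × MRP = 3.6% + 0.7905 × 5.4% = 7.87%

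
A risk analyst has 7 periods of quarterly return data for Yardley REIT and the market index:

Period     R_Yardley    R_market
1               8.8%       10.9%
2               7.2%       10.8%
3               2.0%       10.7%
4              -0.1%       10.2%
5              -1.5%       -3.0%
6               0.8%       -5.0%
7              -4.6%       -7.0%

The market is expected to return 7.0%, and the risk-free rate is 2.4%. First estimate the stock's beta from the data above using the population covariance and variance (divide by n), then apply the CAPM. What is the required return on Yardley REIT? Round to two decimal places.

4.30%

Mean R_i = (8.8 + 7.2 + 2.0 − 0.1 − 1.5 + 0.8 − 4.6) / 7 = 1.8000%
Mean R_m = (10.9 + 10.8 + 10.7 + 10.2 − 3.0 − 5.0 − 7.0) / 7 = 3.9429%
Σ(R_i − R̄_i)(R_m − R̄_m) = 177.0800  ⇒  Cov = 177.0800 / 7 = 25.2971
Σ(R_m − R̄_m)² = 428.1571  ⇒  Var(R_m) = 428.1571 / 7 = 61.1653
β = Cov / Var(R_m) = 25.2971 / 61.1653 = 0.4136
MRP = 7.0% − 2.4% = 4.60%
E(R) = R_f + β × MRP = 2.4% + 0.4136 × 4.6% = 4.30%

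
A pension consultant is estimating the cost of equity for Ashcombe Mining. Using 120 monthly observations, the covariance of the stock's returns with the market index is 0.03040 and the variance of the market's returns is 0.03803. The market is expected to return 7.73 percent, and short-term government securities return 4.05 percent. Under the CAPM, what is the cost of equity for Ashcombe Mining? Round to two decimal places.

β = Cov(R_i, R_m) / Var(R_m) = 0.03040 / 0.03803 = 0.7994
MRP = 7.73% − 4.05% = 3.68%
E(R) = R_f + β × MRP = 4.05% + 0.7994 × 3.68% = 6.99%

6.99%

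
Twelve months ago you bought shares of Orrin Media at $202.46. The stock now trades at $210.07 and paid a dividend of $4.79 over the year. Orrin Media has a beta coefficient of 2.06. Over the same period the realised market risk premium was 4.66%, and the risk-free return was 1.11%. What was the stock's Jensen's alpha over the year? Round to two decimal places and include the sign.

Realised HPR = (P1 + D1 − P0) / P0 = (210.07 + 4.79 − 202.46) / 202.46 = 12.40 / 202.46 = 6.1247%
CAPM required = R_f + β·MRP = 1.11% + 2.06 × 4.66% = 10.7096%
α = realised − required = 6.1247% − 10.7096% = -4.58%

-4.58%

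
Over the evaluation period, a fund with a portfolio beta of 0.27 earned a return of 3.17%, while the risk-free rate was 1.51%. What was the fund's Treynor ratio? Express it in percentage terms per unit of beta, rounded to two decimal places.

Treynor = (R_P − R_f) / β_P = (3.17% − 1.51%) / 0.2700 = 1.66% / 0.2700 = 6.15%

6.15%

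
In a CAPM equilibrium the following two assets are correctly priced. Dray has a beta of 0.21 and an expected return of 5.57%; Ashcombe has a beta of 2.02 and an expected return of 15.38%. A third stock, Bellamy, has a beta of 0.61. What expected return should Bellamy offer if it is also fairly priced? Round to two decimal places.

MRP (SML slope) = (15.38% − 5.57%) / (2.02 − 0.21) = 9.81% / 1.81 = 5.4199%
R_f (intercept) = 5.57% − 0.21 × 5.4199% = 4.4318%
E(R_Bellamy) = R_f + β × MRP = 4.4318% + 0.61 × 5.4199% = 7.74%

7.74%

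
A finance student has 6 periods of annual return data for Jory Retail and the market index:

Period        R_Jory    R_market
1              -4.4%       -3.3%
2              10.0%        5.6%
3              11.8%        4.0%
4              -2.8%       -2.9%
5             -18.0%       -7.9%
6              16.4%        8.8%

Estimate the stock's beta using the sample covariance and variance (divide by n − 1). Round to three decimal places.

1.981

Mean R_i = (-4.4 + 10.0 + 11.8 − 2.8 − 18.0 + 16.4) / 6 = 2.1667%
Mean R_m = (-3.3 + 5.6 + 4.0 − 2.9 − 7.9 + 8.8) / 6 = 0.7167%
Σ(R_i − R̄_i)(R_m − R̄_m) = 403.0433  ⇒  Cov = 403.0433 / 5 = 80.6087
Σ(R_m − R̄_m)² = 203.4283  ⇒  Var(R_m) = 203.4283 / 5 = 40.6857
β = Cov / Var(R_m) = 80.6087 / 40.6857 = 1.9813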